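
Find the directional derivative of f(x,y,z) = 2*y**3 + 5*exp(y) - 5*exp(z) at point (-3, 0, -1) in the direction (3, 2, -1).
5*sqrt(14)*(1 + 2*E)*exp(-1)/14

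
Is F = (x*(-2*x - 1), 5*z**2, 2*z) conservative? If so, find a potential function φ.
No, ∇×F = (-10*z, 0, 0) ≠ 0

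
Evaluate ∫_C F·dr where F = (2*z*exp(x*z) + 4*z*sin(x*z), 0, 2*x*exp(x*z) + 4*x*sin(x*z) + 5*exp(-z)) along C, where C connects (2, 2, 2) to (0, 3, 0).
-2*exp(4) - 7 + 4*cos(4) + 5*exp(-2)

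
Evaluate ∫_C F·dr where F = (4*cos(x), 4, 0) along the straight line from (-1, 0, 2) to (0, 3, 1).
4*sin(1) + 12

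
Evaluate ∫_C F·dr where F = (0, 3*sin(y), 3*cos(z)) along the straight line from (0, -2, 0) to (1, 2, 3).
3*sin(3)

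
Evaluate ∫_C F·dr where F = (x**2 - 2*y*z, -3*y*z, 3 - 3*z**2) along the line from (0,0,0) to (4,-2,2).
22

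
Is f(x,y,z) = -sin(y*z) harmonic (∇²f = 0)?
No, ∇²f = (y**2 + z**2)*sin(y*z)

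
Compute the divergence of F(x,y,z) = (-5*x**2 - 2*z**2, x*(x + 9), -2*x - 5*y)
-10*x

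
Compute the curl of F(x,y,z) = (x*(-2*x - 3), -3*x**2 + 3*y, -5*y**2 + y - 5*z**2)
(1 - 10*y, 0, -6*x)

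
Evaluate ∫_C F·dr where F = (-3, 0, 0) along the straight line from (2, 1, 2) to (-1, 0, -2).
9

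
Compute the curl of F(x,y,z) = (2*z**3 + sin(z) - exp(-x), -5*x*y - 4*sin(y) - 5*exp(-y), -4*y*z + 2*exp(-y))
(-4*z - 2*exp(-y), 6*z**2 + cos(z), -5*y)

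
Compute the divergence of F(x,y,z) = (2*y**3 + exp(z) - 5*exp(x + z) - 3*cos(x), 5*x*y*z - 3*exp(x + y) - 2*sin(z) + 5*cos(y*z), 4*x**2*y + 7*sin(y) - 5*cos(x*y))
5*x*z - 5*z*sin(y*z) - 3*exp(x + y) - 5*exp(x + z) + 3*sin(x)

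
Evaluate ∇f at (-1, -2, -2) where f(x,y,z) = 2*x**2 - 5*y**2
(-4, 20, 0)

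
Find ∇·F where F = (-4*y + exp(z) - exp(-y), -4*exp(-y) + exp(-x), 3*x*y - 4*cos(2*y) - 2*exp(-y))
4*exp(-y)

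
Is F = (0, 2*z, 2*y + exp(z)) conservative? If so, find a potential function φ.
Yes, F is conservative. φ = 2*y*z + exp(z)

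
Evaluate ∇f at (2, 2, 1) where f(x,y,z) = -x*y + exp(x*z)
(-2 + exp(2), -2, 2*exp(2))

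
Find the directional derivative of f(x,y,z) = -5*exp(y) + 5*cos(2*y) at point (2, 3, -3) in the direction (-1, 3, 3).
-15*sqrt(19)*(2*sin(6) + exp(3))/19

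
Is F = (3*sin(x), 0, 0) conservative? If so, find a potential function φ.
Yes, F is conservative. φ = -3*cos(x)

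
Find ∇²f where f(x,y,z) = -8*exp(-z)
-8*exp(-z)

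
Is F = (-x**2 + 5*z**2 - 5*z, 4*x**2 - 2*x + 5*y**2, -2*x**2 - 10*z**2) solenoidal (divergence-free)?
No, ∇·F = -2*x + 10*y - 20*z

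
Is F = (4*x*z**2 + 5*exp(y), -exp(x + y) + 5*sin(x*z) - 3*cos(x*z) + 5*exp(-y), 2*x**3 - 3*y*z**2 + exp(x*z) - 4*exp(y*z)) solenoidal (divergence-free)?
No, ∇·F = x*exp(x*z) - 6*y*z - 4*y*exp(y*z) + 4*z**2 - exp(x + y) - 5*exp(-y)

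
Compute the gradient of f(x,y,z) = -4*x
(-4, 0, 0)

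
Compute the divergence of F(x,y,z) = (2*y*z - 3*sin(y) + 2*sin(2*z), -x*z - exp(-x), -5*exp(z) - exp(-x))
-5*exp(z)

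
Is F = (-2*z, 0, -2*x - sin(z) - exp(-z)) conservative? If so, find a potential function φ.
Yes, F is conservative. φ = -2*x*z + cos(z) + exp(-z)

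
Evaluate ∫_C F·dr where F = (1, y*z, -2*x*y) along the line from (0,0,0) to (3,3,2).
-3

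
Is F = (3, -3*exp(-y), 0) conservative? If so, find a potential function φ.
Yes, F is conservative. φ = 3*x + 3*exp(-y)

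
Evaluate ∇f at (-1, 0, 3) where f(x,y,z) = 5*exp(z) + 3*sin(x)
(3*cos(1), 0, 5*exp(3))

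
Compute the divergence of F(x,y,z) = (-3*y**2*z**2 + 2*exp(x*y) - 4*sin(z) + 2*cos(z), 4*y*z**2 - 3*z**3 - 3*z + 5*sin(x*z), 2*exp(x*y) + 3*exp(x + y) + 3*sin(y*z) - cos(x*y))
2*y*exp(x*y) + 3*y*cos(y*z) + 4*z**2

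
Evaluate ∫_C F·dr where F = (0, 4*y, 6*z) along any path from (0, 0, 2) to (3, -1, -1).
-7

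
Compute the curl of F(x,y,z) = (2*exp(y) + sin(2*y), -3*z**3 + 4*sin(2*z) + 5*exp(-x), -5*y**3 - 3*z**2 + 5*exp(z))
(-15*y**2 + 9*z**2 - 8*cos(2*z), 0, -2*exp(y) - 2*cos(2*y) - 5*exp(-x))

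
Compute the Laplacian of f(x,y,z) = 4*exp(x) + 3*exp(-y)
4*exp(x) + 3*exp(-y)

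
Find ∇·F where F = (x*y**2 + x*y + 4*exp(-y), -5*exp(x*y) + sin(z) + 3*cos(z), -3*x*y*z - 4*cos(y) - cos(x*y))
-3*x*y - 5*x*exp(x*y) + y**2 + y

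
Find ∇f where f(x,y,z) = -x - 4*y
(-1, -4, 0)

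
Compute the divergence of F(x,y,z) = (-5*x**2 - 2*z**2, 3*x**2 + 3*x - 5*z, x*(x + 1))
-10*x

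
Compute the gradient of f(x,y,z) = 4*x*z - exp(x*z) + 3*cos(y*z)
(z*(4 - exp(x*z)), -3*z*sin(y*z), -x*exp(x*z) + 4*x - 3*y*sin(y*z))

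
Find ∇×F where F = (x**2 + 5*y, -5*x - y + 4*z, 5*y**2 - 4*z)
(10*y - 4, 0, -10)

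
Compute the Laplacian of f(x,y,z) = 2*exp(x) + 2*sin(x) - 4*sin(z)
2*exp(x) - 2*sin(x) + 4*sin(z)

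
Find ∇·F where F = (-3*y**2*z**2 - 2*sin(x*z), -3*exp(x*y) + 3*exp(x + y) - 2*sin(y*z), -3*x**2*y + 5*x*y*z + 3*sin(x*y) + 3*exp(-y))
5*x*y - 3*x*exp(x*y) - 2*z*cos(x*z) - 2*z*cos(y*z) + 3*exp(x + y)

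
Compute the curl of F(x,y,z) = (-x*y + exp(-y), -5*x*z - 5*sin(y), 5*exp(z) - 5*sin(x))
(5*x, 5*cos(x), x - 5*z + exp(-y))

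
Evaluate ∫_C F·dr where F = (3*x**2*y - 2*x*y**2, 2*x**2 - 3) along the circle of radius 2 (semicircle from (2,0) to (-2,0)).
-6*pi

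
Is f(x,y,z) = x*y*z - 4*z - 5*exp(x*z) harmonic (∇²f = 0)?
No, ∇²f = 5*(-x**2 - z**2)*exp(x*z)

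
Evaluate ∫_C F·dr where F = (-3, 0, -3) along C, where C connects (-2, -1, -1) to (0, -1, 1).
-12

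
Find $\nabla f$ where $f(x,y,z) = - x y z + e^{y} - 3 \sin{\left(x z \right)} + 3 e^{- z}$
(-z*(y + 3*cos(x*z)), -x*z + exp(y), -x*y - 3*x*cos(x*z) - 3*exp(-z))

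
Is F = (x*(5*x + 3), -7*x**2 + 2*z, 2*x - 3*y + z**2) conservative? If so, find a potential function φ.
No, ∇×F = (-5, -2, -14*x) ≠ 0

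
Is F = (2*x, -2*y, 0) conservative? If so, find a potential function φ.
Yes, F is conservative. φ = x**2 - y**2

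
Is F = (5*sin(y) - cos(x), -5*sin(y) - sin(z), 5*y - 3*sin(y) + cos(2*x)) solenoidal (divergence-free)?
No, ∇·F = sin(x) - 5*cos(y)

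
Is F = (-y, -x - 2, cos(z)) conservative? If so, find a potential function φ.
Yes, F is conservative. φ = -x*y - 2*y + sin(z)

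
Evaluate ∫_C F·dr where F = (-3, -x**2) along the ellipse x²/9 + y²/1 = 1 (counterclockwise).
0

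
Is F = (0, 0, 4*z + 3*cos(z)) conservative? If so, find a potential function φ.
Yes, F is conservative. φ = 2*z**2 + 3*sin(z)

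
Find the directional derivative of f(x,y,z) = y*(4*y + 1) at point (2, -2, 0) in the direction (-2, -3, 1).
45*sqrt(14)/14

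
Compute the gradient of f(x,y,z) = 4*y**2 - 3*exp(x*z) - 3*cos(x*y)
(3*y*sin(x*y) - 3*z*exp(x*z), 3*x*sin(x*y) + 8*y, -3*x*exp(x*z))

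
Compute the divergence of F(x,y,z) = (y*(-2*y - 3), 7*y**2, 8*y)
14*y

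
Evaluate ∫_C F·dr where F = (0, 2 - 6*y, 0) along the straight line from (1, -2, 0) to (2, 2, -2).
8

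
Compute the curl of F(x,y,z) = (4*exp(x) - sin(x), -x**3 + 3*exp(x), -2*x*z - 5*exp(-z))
(0, 2*z, -3*x**2 + 3*exp(x))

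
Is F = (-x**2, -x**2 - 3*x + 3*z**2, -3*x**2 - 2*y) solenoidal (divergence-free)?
No, ∇·F = -2*x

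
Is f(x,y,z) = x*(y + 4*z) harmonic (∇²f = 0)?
Yes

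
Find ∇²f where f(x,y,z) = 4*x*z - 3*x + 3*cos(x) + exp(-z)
-3*cos(x) + exp(-z)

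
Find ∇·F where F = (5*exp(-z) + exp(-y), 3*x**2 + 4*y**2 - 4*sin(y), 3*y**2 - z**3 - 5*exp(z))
8*y - 3*z**2 - 5*exp(z) - 4*cos(y)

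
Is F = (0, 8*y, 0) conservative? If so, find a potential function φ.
Yes, F is conservative. φ = 4*y**2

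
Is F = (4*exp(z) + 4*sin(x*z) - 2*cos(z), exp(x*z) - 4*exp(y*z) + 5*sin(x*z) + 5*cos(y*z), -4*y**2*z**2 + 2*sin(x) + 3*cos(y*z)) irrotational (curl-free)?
No, ∇×F = (-x*exp(x*z) - 5*x*cos(x*z) - 8*y*z**2 + 4*y*exp(y*z) + 5*y*sin(y*z) - 3*z*sin(y*z), 4*x*cos(x*z) + 4*exp(z) + 2*sin(z) - 2*cos(x), z*(exp(x*z) + 5*cos(x*z)))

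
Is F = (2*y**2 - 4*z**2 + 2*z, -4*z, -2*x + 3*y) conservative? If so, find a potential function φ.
No, ∇×F = (7, 4 - 8*z, -4*y) ≠ 0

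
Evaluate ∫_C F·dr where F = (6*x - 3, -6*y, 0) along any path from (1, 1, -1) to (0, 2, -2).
-9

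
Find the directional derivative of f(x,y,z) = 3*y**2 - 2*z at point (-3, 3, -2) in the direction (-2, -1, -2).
-14/3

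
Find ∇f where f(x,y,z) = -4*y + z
(0, -4, 1)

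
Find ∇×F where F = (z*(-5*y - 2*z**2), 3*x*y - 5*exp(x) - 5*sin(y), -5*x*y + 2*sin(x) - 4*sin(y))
(-5*x - 4*cos(y), -6*z**2 - 2*cos(x), 3*y + 5*z - 5*exp(x))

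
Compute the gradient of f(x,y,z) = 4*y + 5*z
(0, 4, 5)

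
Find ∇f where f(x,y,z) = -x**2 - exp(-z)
(-2*x, 0, exp(-z))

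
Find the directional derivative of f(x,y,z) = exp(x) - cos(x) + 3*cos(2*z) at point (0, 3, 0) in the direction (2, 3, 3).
sqrt(22)/11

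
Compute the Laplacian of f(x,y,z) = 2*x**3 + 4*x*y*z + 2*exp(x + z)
12*x + 4*exp(x + z)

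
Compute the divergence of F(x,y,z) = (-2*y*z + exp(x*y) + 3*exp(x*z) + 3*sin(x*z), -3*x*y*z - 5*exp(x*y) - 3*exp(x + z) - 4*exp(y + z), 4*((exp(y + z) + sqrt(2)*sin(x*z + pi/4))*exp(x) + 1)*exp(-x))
-3*x*z - 5*x*exp(x*y) + 4*sqrt(2)*x*cos(x*z + pi/4) + y*exp(x*y) + 3*z*exp(x*z) + 3*z*cos(x*z)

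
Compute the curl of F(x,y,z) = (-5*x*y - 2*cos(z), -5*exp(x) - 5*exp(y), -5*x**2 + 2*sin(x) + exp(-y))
(-exp(-y), 10*x + 2*sin(z) - 2*cos(x), 5*x - 5*exp(x))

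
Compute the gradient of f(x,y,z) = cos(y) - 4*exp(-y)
(0, -sin(y) + 4*exp(-y), 0)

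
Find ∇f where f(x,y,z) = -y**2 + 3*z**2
(0, -2*y, 6*z)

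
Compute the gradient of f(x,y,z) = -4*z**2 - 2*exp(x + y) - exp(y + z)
(-2*exp(x + y), -2*exp(x + y) - exp(y + z), -8*z - exp(y + z))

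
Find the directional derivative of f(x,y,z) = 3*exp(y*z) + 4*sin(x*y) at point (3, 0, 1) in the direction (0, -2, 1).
-6*sqrt(5)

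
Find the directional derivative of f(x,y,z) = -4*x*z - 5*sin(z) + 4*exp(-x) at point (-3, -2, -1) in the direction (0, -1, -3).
3*sqrt(10)*(-12 + 5*cos(1))/10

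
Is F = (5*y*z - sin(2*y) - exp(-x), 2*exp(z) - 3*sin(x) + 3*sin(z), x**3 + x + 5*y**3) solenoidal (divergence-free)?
No, ∇·F = exp(-x)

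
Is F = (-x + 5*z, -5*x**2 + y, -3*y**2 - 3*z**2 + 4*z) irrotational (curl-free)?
No, ∇×F = (-6*y, 5, -10*x)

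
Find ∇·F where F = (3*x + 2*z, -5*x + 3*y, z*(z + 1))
2*z + 7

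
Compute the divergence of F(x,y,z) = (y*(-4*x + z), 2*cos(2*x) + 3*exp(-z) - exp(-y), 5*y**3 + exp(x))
-4*y + exp(-y)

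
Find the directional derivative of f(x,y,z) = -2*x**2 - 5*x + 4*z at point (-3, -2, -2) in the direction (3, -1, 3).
33*sqrt(19)/19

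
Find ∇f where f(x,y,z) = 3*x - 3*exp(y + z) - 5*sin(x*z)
(-5*z*cos(x*z) + 3, -3*exp(y + z), -5*x*cos(x*z) - 3*exp(y + z))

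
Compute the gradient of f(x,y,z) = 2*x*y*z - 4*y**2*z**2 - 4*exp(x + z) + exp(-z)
(2*y*z - 4*exp(x + z), 2*z*(x - 4*y*z), 2*x*y - 8*y**2*z - 4*exp(x + z) - exp(-z))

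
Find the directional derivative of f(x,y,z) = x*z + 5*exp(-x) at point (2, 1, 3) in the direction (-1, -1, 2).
sqrt(6)*(5 + exp(2))*exp(-2)/6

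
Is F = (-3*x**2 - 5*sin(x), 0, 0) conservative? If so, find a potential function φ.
Yes, F is conservative. φ = -x**3 + 5*cos(x)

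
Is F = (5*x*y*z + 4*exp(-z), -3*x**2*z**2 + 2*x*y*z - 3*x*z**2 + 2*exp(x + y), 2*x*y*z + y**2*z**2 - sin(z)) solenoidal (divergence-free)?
No, ∇·F = 2*x*y + 2*x*z + 2*y**2*z + 5*y*z + 2*exp(x + y) - cos(z)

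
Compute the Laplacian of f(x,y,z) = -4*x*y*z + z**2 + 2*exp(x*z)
2*x**2*exp(x*z) + 2*z**2*exp(x*z) + 2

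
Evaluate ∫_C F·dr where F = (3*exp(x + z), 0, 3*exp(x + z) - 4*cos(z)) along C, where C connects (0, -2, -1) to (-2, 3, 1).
-8*sin(1)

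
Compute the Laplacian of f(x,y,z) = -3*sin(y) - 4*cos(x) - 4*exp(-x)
3*sin(y) + 4*cos(x) - 4*exp(-x)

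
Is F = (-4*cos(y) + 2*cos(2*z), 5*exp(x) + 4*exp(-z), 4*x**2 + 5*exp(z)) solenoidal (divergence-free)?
No, ∇·F = 5*exp(z)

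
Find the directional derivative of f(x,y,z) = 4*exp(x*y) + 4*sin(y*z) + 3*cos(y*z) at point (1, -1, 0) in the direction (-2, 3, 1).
2*sqrt(14)*(5 - E)*exp(-1)/7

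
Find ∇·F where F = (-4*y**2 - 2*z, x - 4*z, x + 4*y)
0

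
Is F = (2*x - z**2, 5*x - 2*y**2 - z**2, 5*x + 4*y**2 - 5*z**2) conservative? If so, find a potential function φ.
No, ∇×F = (8*y + 2*z, -2*z - 5, 5) ≠ 0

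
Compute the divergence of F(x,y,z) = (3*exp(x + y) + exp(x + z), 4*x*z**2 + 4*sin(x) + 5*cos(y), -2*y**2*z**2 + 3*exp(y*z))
-4*y**2*z + 3*y*exp(y*z) + 3*exp(x + y) + exp(x + z) - 5*sin(y)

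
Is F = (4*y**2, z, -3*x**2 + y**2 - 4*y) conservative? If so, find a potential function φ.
No, ∇×F = (2*y - 5, 6*x, -8*y) ≠ 0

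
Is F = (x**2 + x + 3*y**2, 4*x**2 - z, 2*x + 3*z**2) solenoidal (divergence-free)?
No, ∇·F = 2*x + 6*z + 1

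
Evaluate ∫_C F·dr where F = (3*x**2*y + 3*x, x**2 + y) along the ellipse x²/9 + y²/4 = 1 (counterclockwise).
-81*pi/2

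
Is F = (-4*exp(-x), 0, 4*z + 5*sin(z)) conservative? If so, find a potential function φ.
Yes, F is conservative. φ = 2*z**2 - 5*cos(z) + 4*exp(-x)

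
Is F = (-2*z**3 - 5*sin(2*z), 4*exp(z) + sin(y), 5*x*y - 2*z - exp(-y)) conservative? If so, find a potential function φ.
No, ∇×F = (5*x - 4*exp(z) + exp(-y), -5*y - 6*z**2 - 10*cos(2*z), 0) ≠ 0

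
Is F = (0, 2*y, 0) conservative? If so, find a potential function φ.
Yes, F is conservative. φ = y**2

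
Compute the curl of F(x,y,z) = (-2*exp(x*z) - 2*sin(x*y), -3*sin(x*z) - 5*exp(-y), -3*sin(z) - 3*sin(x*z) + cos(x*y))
(x*(-sin(x*y) + 3*cos(x*z)), -2*x*exp(x*z) + y*sin(x*y) + 3*z*cos(x*z), 2*x*cos(x*y) - 3*z*cos(x*z))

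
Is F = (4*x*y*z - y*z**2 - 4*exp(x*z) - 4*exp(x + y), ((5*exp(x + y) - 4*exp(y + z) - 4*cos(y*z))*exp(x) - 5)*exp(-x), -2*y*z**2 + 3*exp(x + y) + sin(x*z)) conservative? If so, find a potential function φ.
No, ∇×F = (-4*y*sin(y*z) - 2*z**2 + 3*exp(x + y) + 4*exp(y + z), 4*x*y - 4*x*exp(x*z) - 2*y*z - z*cos(x*z) - 3*exp(x + y), -4*x*z + z**2 + 9*exp(x + y) + 5*exp(-x)) ≠ 0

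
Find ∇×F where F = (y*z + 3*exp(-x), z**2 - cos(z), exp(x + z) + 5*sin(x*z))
(-2*z - sin(z), y - 5*z*cos(x*z) - exp(x + z), -z)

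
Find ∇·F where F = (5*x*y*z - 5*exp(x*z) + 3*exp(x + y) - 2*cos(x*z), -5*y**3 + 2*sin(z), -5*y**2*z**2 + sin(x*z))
x*cos(x*z) - 10*y**2*z - 15*y**2 + 5*y*z - 5*z*exp(x*z) + 2*z*sin(x*z) + 3*exp(x + y)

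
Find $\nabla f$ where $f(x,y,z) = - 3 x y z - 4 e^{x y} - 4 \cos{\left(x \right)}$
(-3*y*z - 4*y*exp(x*y) + 4*sin(x), x*(-3*z - 4*exp(x*y)), -3*x*y)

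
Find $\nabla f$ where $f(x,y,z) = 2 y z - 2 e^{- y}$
(0, 2*z + 2*exp(-y), 2*y)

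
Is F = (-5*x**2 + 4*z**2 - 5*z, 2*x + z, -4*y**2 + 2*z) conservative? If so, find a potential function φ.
No, ∇×F = (-8*y - 1, 8*z - 5, 2) ≠ 0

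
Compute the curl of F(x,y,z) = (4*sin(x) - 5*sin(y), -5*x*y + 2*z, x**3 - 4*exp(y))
(-4*exp(y) - 2, -3*x**2, -5*y + 5*cos(y))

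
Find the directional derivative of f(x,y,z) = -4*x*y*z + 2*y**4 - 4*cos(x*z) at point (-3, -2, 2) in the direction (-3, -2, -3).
2*sqrt(22)*(26 - 3*sin(6))/11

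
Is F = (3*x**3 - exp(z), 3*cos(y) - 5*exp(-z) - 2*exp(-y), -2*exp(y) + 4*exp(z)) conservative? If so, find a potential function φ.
No, ∇×F = (-2*exp(y) - 5*exp(-z), -exp(z), 0) ≠ 0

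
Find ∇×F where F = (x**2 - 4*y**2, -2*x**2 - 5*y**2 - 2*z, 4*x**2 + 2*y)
(4, -8*x, -4*x + 8*y)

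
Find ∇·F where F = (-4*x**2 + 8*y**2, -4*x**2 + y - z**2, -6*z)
-8*x - 5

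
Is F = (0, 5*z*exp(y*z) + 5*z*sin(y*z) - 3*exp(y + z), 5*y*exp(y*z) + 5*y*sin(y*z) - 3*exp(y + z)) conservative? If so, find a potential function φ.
Yes, F is conservative. φ = 5*exp(y*z) - 3*exp(y + z) - 5*cos(y*z)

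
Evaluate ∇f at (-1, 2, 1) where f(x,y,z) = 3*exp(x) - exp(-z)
(3*exp(-1), 0, exp(-1))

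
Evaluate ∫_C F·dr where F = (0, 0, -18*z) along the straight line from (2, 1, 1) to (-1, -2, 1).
0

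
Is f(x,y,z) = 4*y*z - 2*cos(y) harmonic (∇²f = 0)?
No, ∇²f = 2*cos(y)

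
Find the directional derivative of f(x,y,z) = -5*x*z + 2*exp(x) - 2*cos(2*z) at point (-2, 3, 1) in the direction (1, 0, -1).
sqrt(2)*(-15*exp(2) - 4*exp(2)*sin(2) + 2)*exp(-2)/2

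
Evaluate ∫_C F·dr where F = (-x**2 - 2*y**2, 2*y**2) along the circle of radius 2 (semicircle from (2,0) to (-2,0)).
80/3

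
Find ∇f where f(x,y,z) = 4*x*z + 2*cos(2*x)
(4*z - 4*sin(2*x), 0, 4*x)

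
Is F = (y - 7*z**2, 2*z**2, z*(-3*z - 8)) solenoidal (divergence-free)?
No, ∇·F = -6*z - 8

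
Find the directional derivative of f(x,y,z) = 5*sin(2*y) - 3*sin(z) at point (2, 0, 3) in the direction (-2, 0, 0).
0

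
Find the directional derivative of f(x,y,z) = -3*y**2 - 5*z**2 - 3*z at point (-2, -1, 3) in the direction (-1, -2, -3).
87*sqrt(14)/14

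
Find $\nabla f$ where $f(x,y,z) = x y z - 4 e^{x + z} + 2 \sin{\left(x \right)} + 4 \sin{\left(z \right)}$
(y*z - 4*exp(x + z) + 2*cos(x), x*z, x*y - 4*exp(x + z) + 4*cos(z))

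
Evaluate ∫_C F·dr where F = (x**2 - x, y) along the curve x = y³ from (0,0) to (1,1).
1/3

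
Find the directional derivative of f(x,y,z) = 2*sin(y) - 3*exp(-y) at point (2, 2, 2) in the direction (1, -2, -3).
-sqrt(14)*(2*exp(2)*cos(2) + 3)*exp(-2)/7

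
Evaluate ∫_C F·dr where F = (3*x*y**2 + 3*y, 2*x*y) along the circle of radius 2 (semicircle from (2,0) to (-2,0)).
32/3 - 6*pi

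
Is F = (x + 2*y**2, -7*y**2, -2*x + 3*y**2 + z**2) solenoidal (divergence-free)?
No, ∇·F = -14*y + 2*z + 1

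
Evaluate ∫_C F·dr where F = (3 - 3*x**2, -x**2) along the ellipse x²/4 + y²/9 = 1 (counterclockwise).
0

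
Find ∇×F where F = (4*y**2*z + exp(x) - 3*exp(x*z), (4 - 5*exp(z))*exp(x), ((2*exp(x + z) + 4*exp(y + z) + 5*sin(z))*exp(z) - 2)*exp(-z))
(5*exp(x + z) + 4*exp(y + z), -3*x*exp(x*z) + 4*y**2 - 2*exp(x + z), -8*y*z - (5*exp(z) - 4)*exp(x))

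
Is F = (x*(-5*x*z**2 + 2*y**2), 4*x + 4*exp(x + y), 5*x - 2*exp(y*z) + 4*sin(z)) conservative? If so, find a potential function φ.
No, ∇×F = (-2*z*exp(y*z), -10*x**2*z - 5, -4*x*y + 4*exp(x + y) + 4) ≠ 0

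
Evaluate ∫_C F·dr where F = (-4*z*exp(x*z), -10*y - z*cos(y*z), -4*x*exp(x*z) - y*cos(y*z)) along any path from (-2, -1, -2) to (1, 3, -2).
-40 - 4*exp(-2) + sin(6) + sin(2) + 4*exp(4)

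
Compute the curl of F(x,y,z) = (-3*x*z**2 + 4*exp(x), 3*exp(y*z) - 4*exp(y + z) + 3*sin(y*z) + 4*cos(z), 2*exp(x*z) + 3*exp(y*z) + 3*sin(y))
(-3*y*exp(y*z) - 3*y*cos(y*z) + 3*z*exp(y*z) + 4*exp(y + z) + 4*sin(z) + 3*cos(y), 2*z*(-3*x - exp(x*z)), 0)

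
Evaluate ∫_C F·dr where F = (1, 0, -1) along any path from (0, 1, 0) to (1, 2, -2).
3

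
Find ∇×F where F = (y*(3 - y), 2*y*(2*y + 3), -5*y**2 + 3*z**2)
(-10*y, 0, 2*y - 3)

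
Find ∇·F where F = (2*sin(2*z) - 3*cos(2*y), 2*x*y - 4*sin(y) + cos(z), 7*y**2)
2*x - 4*cos(y)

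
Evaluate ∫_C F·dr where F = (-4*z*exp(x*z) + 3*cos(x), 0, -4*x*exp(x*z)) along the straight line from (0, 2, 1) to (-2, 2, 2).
-3*sin(2) - 4*exp(-4) + 4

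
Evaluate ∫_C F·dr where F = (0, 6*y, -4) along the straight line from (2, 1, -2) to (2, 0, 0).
-11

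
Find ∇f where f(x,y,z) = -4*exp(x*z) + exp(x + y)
(-4*z*exp(x*z) + exp(x + y), exp(x + y), -4*x*exp(x*z))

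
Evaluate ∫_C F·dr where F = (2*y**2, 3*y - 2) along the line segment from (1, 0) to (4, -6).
138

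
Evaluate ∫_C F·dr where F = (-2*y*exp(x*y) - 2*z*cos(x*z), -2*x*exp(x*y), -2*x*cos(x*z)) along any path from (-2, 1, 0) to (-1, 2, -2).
-2*sin(2)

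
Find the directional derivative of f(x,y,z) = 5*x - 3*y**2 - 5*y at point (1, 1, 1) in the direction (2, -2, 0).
8*sqrt(2)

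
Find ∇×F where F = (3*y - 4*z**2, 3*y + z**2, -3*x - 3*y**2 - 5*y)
(-6*y - 2*z - 5, 3 - 8*z, -3)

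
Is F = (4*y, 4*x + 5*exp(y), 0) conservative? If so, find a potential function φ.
Yes, F is conservative. φ = 4*x*y + 5*exp(y)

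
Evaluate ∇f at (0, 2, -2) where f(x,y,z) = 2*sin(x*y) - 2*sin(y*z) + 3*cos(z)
(4, 4*cos(4), -4*cos(4) + 3*sin(2))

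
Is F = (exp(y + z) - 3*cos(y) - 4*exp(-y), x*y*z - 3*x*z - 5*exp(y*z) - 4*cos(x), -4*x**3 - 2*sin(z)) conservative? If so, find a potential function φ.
No, ∇×F = (-x*y + 3*x + 5*y*exp(y*z), 12*x**2 + exp(y + z), y*z - 3*z - exp(y + z) + 4*sin(x) - 3*sin(y) - 4*exp(-y)) ≠ 0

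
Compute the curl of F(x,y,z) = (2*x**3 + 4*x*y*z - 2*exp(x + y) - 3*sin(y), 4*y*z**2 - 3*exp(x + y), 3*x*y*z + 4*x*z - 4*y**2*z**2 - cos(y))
(3*x*z - 8*y*z**2 - 8*y*z + sin(y), 4*x*y - 3*y*z - 4*z, -4*x*z - exp(x + y) + 3*cos(y))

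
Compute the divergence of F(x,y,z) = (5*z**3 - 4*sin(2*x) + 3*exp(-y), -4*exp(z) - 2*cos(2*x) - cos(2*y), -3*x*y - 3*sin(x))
2*sin(2*y) - 8*cos(2*x)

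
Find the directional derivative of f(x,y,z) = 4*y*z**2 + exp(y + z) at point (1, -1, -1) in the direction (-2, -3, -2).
sqrt(17)*(-28*exp(2) - 5)*exp(-2)/17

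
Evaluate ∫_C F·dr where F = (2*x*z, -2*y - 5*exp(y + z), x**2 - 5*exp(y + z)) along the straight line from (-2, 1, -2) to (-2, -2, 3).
17 - 10*sinh(1)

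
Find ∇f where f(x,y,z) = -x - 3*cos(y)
(-1, 3*sin(y), 0)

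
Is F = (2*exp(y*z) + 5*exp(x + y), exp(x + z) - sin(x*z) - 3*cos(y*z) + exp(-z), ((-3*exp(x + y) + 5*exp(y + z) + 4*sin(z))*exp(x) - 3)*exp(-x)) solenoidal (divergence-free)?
No, ∇·F = 3*z*sin(y*z) + 5*exp(x + y) + 5*exp(y + z) + 4*cos(z)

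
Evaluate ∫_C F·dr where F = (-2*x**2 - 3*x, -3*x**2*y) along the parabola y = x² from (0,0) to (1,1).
-19/6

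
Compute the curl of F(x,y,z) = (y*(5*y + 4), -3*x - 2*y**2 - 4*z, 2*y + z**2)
(6, 0, -10*y - 7)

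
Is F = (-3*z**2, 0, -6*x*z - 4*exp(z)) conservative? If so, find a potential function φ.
Yes, F is conservative. φ = -3*x*z**2 - 4*exp(z)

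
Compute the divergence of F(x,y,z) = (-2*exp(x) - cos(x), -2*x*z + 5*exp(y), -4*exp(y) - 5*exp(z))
-2*exp(x) + 5*exp(y) - 5*exp(z) + sin(x)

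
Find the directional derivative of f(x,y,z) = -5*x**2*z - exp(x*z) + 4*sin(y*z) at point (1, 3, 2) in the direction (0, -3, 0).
-8*cos(6)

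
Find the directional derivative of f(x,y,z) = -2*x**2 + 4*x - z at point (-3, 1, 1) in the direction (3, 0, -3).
17*sqrt(2)/2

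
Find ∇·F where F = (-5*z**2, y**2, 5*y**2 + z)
2*y + 1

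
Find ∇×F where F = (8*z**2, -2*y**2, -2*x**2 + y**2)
(2*y, 4*x + 16*z, 0)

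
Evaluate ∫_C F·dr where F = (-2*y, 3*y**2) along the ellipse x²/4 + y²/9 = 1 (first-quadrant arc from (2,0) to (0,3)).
3*pi + 27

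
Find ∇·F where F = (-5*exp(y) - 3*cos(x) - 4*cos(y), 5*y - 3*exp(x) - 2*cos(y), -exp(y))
3*sin(x) + 2*sin(y) + 5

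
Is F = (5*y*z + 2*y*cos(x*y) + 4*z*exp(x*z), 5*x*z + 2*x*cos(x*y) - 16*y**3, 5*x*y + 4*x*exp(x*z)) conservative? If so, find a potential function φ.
Yes, F is conservative. φ = 5*x*y*z - 4*y**4 + 4*exp(x*z) + 2*sin(x*y)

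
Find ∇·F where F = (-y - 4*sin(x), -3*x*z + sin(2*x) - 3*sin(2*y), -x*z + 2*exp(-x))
-x - 4*cos(x) - 6*cos(2*y)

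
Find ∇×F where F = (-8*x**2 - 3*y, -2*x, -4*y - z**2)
(-4, 0, 1)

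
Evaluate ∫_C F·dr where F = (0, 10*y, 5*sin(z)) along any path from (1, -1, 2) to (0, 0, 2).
-5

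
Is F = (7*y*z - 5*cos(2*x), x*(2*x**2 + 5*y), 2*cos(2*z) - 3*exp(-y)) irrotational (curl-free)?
No, ∇×F = (3*exp(-y), 7*y, 6*x**2 + 5*y - 7*z)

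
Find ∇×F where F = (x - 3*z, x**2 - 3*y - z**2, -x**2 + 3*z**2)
(2*z, 2*x - 3, 2*x)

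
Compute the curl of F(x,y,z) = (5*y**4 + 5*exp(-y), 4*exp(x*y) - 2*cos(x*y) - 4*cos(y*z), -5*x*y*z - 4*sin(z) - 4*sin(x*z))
(-5*x*z - 4*y*sin(y*z), z*(5*y + 4*cos(x*z)), -20*y**3 + 4*y*exp(x*y) + 2*y*sin(x*y) + 5*exp(-y))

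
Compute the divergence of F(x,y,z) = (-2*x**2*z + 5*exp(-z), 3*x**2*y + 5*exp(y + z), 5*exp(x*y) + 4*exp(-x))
3*x**2 - 4*x*z + 5*exp(y + z)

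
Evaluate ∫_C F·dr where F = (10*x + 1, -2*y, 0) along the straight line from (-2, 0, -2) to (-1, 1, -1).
-15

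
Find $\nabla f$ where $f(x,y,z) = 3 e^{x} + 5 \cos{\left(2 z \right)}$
(3*exp(x), 0, -10*sin(2*z))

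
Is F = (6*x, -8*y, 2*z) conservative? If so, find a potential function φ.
Yes, F is conservative. φ = 3*x**2 - 4*y**2 + z**2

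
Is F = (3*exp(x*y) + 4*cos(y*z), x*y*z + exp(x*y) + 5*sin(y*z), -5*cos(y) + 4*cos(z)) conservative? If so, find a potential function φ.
No, ∇×F = (-x*y - 5*y*cos(y*z) + 5*sin(y), -4*y*sin(y*z), -3*x*exp(x*y) + y*z + y*exp(x*y) + 4*z*sin(y*z)) ≠ 0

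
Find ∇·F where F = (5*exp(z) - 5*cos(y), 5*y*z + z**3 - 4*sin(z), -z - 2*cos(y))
5*z - 1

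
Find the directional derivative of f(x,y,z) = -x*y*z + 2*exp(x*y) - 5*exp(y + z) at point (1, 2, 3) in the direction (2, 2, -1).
-5*exp(5)/3 - 16/3 + 4*exp(2)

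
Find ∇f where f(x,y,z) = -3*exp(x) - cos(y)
(-3*exp(x), sin(y), 0)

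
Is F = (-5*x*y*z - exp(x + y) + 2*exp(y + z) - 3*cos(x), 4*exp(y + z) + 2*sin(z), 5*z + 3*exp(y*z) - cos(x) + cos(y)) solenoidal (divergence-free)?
No, ∇·F = -5*y*z + 3*y*exp(y*z) - exp(x + y) + 4*exp(y + z) + 3*sin(x) + 5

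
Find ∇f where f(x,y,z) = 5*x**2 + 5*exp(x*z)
(10*x + 5*z*exp(x*z), 0, 5*x*exp(x*z))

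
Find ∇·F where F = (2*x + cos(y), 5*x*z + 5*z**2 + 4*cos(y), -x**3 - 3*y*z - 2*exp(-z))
-3*y - 4*sin(y) + 2 + 2*exp(-z)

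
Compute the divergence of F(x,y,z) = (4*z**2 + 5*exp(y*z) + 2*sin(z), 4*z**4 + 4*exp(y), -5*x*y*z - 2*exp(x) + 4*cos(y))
-5*x*y + 4*exp(y)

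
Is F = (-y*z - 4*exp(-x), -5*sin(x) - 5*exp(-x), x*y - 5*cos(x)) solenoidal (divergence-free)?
No, ∇·F = 4*exp(-x)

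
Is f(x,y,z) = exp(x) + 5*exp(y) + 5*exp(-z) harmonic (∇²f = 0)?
No, ∇²f = exp(x) + 5*exp(y) + 5*exp(-z)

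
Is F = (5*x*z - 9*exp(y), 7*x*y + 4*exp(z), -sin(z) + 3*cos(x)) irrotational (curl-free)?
No, ∇×F = (-4*exp(z), 5*x + 3*sin(x), 7*y + 9*exp(y))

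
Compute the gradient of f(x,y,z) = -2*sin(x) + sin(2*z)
(-2*cos(x), 0, 2*cos(2*z))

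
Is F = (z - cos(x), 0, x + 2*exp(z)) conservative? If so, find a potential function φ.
Yes, F is conservative. φ = x*z + 2*exp(z) - sin(x)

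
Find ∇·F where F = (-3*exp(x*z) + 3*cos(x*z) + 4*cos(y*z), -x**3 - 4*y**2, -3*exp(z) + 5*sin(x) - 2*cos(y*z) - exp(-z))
2*y*sin(y*z) - 8*y - 3*z*exp(x*z) - 3*z*sin(x*z) - 3*exp(z) + exp(-z)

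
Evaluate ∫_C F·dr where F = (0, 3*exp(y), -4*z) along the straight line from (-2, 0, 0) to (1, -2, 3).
-21 + 3*exp(-2)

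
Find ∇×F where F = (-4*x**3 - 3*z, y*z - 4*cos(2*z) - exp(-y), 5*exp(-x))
(-y - 8*sin(2*z), -3 + 5*exp(-x), 0)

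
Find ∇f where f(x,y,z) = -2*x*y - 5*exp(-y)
(-2*y, -2*x + 5*exp(-y), 0)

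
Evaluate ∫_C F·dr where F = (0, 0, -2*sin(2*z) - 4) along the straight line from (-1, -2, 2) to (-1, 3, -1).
cos(2) - cos(4) + 12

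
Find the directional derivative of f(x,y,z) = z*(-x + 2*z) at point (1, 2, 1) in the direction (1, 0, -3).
-sqrt(10)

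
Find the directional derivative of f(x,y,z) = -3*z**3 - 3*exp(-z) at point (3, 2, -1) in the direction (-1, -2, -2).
6 - 2*E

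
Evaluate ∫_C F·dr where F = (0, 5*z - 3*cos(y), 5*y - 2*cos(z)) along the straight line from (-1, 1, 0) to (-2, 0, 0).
3*sin(1)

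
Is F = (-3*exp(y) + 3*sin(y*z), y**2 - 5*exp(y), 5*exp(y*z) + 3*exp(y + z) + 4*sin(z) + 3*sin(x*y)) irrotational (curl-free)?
No, ∇×F = (3*x*cos(x*y) + 5*z*exp(y*z) + 3*exp(y + z), 3*y*(-cos(x*y) + cos(y*z)), -3*z*cos(y*z) + 3*exp(y))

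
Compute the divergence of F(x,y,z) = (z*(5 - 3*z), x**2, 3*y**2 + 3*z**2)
6*z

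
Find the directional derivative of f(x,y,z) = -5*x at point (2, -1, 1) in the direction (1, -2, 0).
-sqrt(5)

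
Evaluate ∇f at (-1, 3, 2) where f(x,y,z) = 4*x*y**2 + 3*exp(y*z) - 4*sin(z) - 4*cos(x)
(36 - 4*sin(1), -24 + 6*exp(6), -4*cos(2) + 9*exp(6))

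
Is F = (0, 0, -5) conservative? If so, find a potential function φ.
Yes, F is conservative. φ = -5*z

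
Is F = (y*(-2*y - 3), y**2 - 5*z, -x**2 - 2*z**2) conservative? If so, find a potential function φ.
No, ∇×F = (5, 2*x, 4*y + 3) ≠ 0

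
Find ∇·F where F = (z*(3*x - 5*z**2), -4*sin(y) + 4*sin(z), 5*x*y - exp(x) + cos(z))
3*z - sin(z) - 4*cos(y)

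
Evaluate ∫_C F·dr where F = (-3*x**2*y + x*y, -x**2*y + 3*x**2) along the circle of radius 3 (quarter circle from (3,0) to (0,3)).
99/4 + 243*pi/16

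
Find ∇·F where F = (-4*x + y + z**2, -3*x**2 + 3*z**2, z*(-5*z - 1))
-10*z - 5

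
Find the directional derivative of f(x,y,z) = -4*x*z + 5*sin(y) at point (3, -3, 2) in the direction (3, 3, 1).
3*sqrt(19)*(-12 + 5*cos(3))/19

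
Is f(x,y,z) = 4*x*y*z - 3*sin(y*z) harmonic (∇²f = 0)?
No, ∇²f = 3*(y**2 + z**2)*sin(y*z)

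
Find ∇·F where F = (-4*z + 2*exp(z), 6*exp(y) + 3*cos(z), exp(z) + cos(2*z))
6*exp(y) + exp(z) - 2*sin(2*z)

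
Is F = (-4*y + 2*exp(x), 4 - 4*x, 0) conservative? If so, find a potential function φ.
Yes, F is conservative. φ = -4*x*y + 4*y + 2*exp(x)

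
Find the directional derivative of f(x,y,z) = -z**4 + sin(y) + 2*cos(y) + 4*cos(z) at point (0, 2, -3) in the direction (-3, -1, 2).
sqrt(14)*(-cos(2) + 8*sin(3) + 2*sin(2) + 216)/14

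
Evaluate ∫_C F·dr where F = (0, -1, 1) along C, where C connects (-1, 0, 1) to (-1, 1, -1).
-3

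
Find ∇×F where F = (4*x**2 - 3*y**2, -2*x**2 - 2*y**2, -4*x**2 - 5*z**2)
(0, 8*x, -4*x + 6*y)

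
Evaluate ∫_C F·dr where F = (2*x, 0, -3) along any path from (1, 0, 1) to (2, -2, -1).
9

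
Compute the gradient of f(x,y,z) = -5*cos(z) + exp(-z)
(0, 0, 5*sin(z) - exp(-z))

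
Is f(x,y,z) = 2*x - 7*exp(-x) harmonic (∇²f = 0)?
No, ∇²f = -7*exp(-x)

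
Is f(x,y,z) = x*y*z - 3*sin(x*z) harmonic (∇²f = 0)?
No, ∇²f = 3*(x**2 + z**2)*sin(x*z)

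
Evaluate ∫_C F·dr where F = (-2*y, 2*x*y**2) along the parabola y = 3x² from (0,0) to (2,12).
13712/7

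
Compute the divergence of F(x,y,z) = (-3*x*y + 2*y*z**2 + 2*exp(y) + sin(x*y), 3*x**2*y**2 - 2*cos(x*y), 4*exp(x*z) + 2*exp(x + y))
6*x**2*y + 4*x*exp(x*z) + 2*x*sin(x*y) + y*cos(x*y) - 3*y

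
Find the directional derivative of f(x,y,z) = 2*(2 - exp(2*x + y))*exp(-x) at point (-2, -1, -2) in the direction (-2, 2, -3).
8*sqrt(17)*exp(2)/17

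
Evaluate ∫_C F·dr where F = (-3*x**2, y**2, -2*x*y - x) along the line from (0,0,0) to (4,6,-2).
44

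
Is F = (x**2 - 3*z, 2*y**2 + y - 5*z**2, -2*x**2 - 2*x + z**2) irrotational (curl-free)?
No, ∇×F = (10*z, 4*x - 1, 0)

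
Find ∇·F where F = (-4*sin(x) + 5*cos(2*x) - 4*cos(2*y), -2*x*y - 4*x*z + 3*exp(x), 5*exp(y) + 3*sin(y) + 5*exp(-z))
-2*x - 10*sin(2*x) - 4*cos(x) - 5*exp(-z)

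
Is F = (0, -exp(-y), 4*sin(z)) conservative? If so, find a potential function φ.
Yes, F is conservative. φ = -4*cos(z) + exp(-y)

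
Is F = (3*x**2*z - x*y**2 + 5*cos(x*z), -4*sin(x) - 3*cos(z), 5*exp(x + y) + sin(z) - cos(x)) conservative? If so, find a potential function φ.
No, ∇×F = (5*exp(x + y) - 3*sin(z), 3*x**2 - 5*x*sin(x*z) - 5*exp(x + y) - sin(x), 2*x*y - 4*cos(x)) ≠ 0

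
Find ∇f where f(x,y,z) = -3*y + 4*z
(0, -3, 4)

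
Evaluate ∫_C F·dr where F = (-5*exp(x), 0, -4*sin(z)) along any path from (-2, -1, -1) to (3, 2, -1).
5*(1 - exp(5))*exp(-2)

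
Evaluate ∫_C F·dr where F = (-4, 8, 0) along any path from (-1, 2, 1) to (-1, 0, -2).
-16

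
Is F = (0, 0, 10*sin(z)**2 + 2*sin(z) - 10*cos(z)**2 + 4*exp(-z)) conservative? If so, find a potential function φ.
Yes, F is conservative. φ = -10*sin(z)*cos(z) - 2*cos(z) - 4*exp(-z)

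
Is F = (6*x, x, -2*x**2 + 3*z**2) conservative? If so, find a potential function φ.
No, ∇×F = (0, 4*x, 1) ≠ 0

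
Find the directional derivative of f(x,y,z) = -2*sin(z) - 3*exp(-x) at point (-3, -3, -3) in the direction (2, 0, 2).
sqrt(2)*(-cos(3) + 3*exp(3)/2)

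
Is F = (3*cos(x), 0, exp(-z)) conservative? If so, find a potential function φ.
Yes, F is conservative. φ = 3*sin(x) - exp(-z)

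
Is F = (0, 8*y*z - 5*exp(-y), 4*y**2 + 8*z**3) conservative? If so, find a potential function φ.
Yes, F is conservative. φ = 4*y**2*z + 2*z**4 + 5*exp(-y)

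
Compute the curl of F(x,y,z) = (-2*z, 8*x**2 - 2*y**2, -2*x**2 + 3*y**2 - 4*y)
(6*y - 4, 4*x - 2, 16*x)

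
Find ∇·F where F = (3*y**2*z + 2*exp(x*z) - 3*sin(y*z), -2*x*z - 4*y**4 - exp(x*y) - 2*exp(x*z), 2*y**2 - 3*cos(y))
-x*exp(x*y) - 16*y**3 + 2*z*exp(x*z)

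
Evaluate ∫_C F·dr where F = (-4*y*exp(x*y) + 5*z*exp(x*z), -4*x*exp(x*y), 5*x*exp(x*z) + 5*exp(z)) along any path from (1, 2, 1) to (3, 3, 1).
E*(-4*exp(8) - 5 + 4*E + 5*exp(2))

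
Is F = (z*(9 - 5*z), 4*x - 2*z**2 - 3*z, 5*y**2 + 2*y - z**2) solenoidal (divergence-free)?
No, ∇·F = -2*z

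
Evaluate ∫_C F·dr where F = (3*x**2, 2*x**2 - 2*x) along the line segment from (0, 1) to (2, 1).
8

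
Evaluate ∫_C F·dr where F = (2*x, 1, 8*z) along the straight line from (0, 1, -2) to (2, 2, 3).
25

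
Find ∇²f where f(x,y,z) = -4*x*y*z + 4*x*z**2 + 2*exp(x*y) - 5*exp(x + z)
2*x**2*exp(x*y) + 8*x + 2*y**2*exp(x*y) - 10*exp(x + z)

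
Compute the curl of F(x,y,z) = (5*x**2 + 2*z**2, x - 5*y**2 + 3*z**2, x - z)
(-6*z, 4*z - 1, 1)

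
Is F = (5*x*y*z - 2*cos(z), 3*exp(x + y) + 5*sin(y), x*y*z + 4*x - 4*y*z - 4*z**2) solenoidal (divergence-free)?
No, ∇·F = x*y + 5*y*z - 4*y - 8*z + 3*exp(x + y) + 5*cos(y)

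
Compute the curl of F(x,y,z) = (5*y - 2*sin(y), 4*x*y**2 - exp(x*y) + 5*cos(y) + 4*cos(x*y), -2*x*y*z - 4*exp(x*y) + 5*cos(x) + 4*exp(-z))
(2*x*(-z - 2*exp(x*y)), 2*y*z + 4*y*exp(x*y) + 5*sin(x), 4*y**2 - y*exp(x*y) - 4*y*sin(x*y) + 2*cos(y) - 5)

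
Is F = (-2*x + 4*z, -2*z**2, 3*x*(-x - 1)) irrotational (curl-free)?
No, ∇×F = (4*z, 6*x + 7, 0)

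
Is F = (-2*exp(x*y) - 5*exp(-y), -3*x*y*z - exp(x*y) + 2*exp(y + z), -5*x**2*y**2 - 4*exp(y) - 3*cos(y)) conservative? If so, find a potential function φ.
No, ∇×F = (-10*x**2*y + 3*x*y - 4*exp(y) - 2*exp(y + z) + 3*sin(y), 10*x*y**2, 2*x*exp(x*y) - 3*y*z - y*exp(x*y) - 5*exp(-y)) ≠ 0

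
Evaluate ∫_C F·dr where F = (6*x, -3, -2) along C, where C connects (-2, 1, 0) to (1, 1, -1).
-7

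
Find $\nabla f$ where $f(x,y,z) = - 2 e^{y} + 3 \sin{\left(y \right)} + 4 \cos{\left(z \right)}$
(0, -2*exp(y) + 3*cos(y), -4*sin(z))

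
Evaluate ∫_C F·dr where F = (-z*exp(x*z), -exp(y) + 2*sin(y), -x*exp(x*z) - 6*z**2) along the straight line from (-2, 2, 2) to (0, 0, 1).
2*cos(2) + exp(-4) + exp(2) + 10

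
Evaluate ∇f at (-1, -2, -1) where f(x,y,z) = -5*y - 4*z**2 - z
(0, -5, 7)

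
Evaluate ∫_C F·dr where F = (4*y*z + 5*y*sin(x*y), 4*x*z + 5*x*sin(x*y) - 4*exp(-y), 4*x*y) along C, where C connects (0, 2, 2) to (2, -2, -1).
-5*cos(4) + 21 + 8*sinh(2)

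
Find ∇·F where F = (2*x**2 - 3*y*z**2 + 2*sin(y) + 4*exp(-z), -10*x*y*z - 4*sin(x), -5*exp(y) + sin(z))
-10*x*z + 4*x + cos(z)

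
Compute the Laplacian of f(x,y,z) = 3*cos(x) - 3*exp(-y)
-3*cos(x) - 3*exp(-y)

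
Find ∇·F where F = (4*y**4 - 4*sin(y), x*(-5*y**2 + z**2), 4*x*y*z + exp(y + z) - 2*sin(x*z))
-6*x*y - 2*x*cos(x*z) + exp(y + z)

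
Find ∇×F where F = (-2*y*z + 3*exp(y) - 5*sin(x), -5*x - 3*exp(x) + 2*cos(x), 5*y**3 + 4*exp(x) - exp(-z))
(15*y**2, -2*y - 4*exp(x), 2*z - 3*exp(x) - 3*exp(y) - 2*sin(x) - 5)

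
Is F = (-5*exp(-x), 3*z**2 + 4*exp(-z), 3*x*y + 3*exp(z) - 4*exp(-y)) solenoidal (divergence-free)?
No, ∇·F = 3*exp(z) + 5*exp(-x)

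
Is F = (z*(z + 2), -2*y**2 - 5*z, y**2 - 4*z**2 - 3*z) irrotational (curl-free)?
No, ∇×F = (2*y + 5, 2*z + 2, 0)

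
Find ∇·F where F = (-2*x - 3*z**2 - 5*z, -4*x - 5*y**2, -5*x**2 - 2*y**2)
-10*y - 2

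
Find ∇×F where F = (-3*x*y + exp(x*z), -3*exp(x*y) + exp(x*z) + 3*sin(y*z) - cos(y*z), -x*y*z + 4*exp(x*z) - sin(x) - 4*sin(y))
(-x*z - x*exp(x*z) - y*sin(y*z) - 3*y*cos(y*z) - 4*cos(y), x*exp(x*z) + y*z - 4*z*exp(x*z) + cos(x), 3*x - 3*y*exp(x*y) + z*exp(x*z))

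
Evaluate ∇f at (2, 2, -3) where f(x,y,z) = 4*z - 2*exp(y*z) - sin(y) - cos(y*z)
(0, 3*sin(6) + 6*exp(-6) - cos(2), -4*exp(-6) - 2*sin(6) + 4)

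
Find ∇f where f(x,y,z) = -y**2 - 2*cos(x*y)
(2*y*sin(x*y), 2*x*sin(x*y) - 2*y, 0)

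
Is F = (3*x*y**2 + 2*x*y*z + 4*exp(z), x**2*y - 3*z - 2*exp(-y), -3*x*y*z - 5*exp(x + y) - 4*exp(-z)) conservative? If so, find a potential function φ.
No, ∇×F = (-3*x*z - 5*exp(x + y) + 3, 2*x*y + 3*y*z + 4*exp(z) + 5*exp(x + y), 2*x*(-2*y - z)) ≠ 0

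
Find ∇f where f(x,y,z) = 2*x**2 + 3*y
(4*x, 3, 0)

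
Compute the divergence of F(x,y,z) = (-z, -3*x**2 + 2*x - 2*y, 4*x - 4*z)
-6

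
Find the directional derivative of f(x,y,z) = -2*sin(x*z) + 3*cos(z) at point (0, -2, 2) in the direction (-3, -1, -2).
3*sqrt(14)*(sin(2) + 2)/7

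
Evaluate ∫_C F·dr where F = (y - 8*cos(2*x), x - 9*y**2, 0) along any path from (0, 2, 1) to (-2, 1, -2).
4*sin(4) + 19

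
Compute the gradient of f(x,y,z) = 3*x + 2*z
(3, 0, 2)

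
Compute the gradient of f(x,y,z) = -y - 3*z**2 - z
(0, -1, -6*z - 1)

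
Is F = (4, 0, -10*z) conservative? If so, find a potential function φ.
Yes, F is conservative. φ = 4*x - 5*z**2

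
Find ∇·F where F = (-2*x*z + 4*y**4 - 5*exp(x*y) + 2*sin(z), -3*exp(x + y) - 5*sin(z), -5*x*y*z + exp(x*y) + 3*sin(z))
-5*x*y - 5*y*exp(x*y) - 2*z - 3*exp(x + y) + 3*cos(z)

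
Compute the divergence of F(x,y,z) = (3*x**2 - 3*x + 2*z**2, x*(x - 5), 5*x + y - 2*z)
6*x - 5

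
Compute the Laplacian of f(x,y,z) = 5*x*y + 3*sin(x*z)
-3*(x**2 + z**2)*sin(x*z)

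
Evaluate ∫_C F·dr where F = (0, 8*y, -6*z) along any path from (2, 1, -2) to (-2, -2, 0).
24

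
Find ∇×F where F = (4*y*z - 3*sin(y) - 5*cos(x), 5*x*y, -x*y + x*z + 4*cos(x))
(-x, 5*y - z + 4*sin(x), 5*y - 4*z + 3*cos(y))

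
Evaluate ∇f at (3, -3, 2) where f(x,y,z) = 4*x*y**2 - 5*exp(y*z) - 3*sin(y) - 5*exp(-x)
(5*exp(-3) + 36, -72 - 10*exp(-6) - 3*cos(3), 15*exp(-6))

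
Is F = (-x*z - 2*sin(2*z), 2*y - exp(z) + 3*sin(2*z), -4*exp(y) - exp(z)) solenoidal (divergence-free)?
No, ∇·F = -z - exp(z) + 2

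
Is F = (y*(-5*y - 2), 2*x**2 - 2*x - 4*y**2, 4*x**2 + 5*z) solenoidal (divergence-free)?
No, ∇·F = 5 - 8*y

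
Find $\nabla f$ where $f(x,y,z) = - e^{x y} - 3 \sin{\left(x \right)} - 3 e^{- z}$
(-y*exp(x*y) - 3*cos(x), -x*exp(x*y), 3*exp(-z))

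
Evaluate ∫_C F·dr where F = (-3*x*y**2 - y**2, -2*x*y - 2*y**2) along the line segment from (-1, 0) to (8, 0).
0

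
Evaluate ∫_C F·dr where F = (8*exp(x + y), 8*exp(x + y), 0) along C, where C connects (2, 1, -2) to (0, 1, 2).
8*E*(1 - exp(2))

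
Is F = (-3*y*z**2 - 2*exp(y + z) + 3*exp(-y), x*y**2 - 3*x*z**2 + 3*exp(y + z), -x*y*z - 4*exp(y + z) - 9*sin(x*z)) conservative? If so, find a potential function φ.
No, ∇×F = (5*x*z - 7*exp(y + z), -5*y*z + 9*z*cos(x*z) - 2*exp(y + z), y**2 + 2*exp(y + z) + 3*exp(-y)) ≠ 0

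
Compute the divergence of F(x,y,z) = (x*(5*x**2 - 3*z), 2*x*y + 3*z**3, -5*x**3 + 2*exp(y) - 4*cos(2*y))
15*x**2 + 2*x - 3*z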